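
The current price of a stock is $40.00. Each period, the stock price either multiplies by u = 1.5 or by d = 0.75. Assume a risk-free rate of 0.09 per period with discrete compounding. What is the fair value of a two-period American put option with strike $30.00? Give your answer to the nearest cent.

$1.89

Risk-neutral probability p = (1 + 0.09 − 0.75)/(1.5 − 0.75) = 0.3400/0.7500 = 0.4533
Terminal stock prices: S_uu = 90, S_ud = 45, S_dd = 22.5
Terminal payoffs (K − S): max(-60, 0) = 0, max(-15, 0) = 0, max(7.5, 0) = 7.5
Node u (S = 60): continuation = 1/1.09·[0.4533·0.0000 + 0.5467·0.0000] = 0.0000; exercise value = 0.0000 ≤ continuation, so V_u = 0.0000
Node d (S = 30): continuation = 1/1.09·[0.4533·0.0000 + 0.5467·7.5000] = 3.7615; exercise value = 0.0000 ≤ continuation, so V_d = 3.7615
Node 0 (S = 40): continuation = 1/1.09·[0.4533·0.0000 + 0.5467·3.7615] = 1.8865; exercise value = 0.0000 ≤ continuation, so V_0 = 1.8865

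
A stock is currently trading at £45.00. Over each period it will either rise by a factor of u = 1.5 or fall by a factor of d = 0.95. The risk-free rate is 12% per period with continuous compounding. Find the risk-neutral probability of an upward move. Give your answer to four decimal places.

p = 0.3227

Risk-neutral probability p = (e^0.12 − 0.95)/(1.5 − 0.95) = 0.1775/0.5500 = 0.3227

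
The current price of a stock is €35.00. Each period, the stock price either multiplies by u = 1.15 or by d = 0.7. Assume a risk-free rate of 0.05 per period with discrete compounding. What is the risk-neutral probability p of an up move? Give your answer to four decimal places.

p = 0.7778

Risk-neutral probability p = (1 + 0.05 − 0.7)/(1.15 − 0.7) = 0.3500/0.4500 = 0.7778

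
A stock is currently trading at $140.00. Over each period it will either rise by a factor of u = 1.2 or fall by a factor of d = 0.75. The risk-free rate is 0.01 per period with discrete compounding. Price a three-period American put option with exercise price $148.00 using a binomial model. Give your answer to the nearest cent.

Risk-neutral probability p = (1 + 0.01 − 0.75)/(1.2 − 0.75) = 0.2600/0.4500 = 0.5778
Terminal stock prices: S_uuu = 241.9, S_uud = 151.2, S_udd = 94.5, S_ddd = 59.06
Terminal payoffs (K − S): max(-93.92, 0) = 0, max(-3.2, 0) = 0, max(53.5, 0) = 53.5, max(88.94, 0) = 88.94
Node uu (S = 201.6): continuation = 1/1.01·[0.5778·0.0000 + 0.4222·0.0000] = 0.0000; exercise value = 0.0000 ≤ continuation, so V_uu = 0.0000
Node ud (S = 126): continuation = 1/1.01·[0.5778·0.0000 + 0.4222·53.5000] = 22.3652; exercise value = 22.0000 ≤ continuation, so V_ud = 22.3652
Node dd (S = 78.75): continuation = 1/1.01·[0.5778·53.5000 + 0.4222·88.9375] = 67.7847; exercise value = 69.2500 > continuation, so V_dd = 69.2500 (exercise)
Node u (S = 168): continuation = 1/1.01·[0.5778·0.0000 + 0.4222·22.3652] = 9.3496; exercise value = 0.0000 ≤ continuation, so V_u = 9.3496
Node d (S = 105): continuation = 1/1.01·[0.5778·22.3652 + 0.4222·69.2500] = 41.7436; exercise value = 43.0000 > continuation, so V_d = 43.0000 (exercise)
Node 0 (S = 140): continuation = 1/1.01·[0.5778·9.3496 + 0.4222·43.0000] = 23.3243; exercise value = 8.0000 ≤ continuation, so V_0 = 23.3243

$23.32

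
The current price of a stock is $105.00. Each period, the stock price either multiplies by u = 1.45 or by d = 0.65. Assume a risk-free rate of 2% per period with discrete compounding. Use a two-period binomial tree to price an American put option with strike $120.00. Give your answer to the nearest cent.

$32.30

Risk-neutral probability p = (1 + 0.02 − 0.65)/(1.45 − 0.65) = 0.3700/0.8000 = 0.4625
Terminal stock prices: S_uu = 220.8, S_ud = 98.96, S_dd = 44.36
Terminal payoffs (K − S): max(-100.8, 0) = 0, max(21.04, 0) = 21.04, max(75.64, 0) = 75.64
Node u (S = 152.2): continuation = 1/1.02·[0.4625·0.0000 + 0.5375·21.0375] = 11.0859; exercise value = 0.0000 ≤ continuation, so V_u = 11.0859
Node d (S = 68.25): continuation = 1/1.02·[0.4625·21.0375 + 0.5375·75.6375] = 49.3971; exercise value = 51.7500 > continuation, so V_d = 51.7500 (exercise)
Node 0 (S = 105): continuation = 1/1.02·[0.4625·11.0859 + 0.5375·51.7500] = 32.2969; exercise value = 15.0000 ≤ continuation, so V_0 = 32.2969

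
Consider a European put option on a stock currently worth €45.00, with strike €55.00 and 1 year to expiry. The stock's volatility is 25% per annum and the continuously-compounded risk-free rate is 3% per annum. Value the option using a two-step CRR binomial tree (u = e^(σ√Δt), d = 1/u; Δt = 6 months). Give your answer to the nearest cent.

CRR parameters: u = e^(σ√Δt) = e^(0.25·√0.5) = 1.1934, d = 1/u = 0.8380
Per-period rate: rΔt = 0.03·0.5 = 0.015, so R = e^0.015 = 1.0151
Risk-neutral probability p = (e^0.015 − 0.8380)/(1.1934 − 0.8380) = 0.1771/0.3554 = 0.4984
Terminal stock prices: S_uu = 64.09, S_ud = 45, S_dd = 31.6
Terminal payoffs (K − S): max(-9.085, 0) = 0, max(10, 0) = 10, max(23.4, 0) = 23.4
Node u (S = 53.7): V_u = e^(−0.015)·[0.4984·0.0000 + 0.5016·10.0000] = 4.9409
Node d (S = 37.71): V_d = e^(−0.015)·[0.4984·10.0000 + 0.5016·23.4015] = 16.4726
Node 0 (S = 45): V_0 = e^(−0.015)·[0.4984·4.9409 + 0.5016·16.4726] = 10.5650

€10.57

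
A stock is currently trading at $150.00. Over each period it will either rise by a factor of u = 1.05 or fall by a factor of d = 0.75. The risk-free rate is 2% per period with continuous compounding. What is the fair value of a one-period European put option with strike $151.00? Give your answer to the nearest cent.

$3.75

Risk-neutral probability p = (e^0.02 − 0.75)/(1.05 − 0.75) = 0.2702/0.3000 = 0.9007
Terminal stock prices: S_u = 157.5, S_d = 112.5
Terminal payoffs (K − S): max(-6.5, 0) = 0, max(38.5, 0) = 38.5
Node 0 (S = 150): V_0 = e^(−0.02)·[0.9007·0.0000 + 0.0993·38.5000] = 3.7484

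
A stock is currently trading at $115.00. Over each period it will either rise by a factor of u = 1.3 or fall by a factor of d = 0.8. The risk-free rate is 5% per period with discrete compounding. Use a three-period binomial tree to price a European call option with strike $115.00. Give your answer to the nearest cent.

Risk-neutral probability p = (1 + 0.05 − 0.8)/(1.3 − 0.8) = 0.2500/0.5000 = 0.5000
Terminal stock prices: S_uuu = 252.7, S_uud = 155.5, S_udd = 95.68, S_ddd = 58.88
Terminal payoffs (S − K): max(137.7, 0) = 137.7, max(40.48, 0) = 40.48, max(-19.32, 0) = 0, max(-56.12, 0) = 0
Node uu (S = 194.4): V_uu = 1/1.05·[0.5000·137.6550 + 0.5000·40.4800] = 84.8262
Node ud (S = 119.6): V_ud = 1/1.05·[0.5000·40.4800 + 0.5000·0.0000] = 19.2762
Node dd (S = 73.6): V_dd = 1/1.05·[0.5000·0.0000 + 0.5000·0.0000] = 0.0000
Node u (S = 149.5): V_u = 1/1.05·[0.5000·84.8262 + 0.5000·19.2762] = 49.5726
Node d (S = 92): V_d = 1/1.05·[0.5000·19.2762 + 0.5000·0.0000] = 9.1791
Node 0 (S = 115): V_0 = 1/1.05·[0.5000·49.5726 + 0.5000·9.1791] = 27.9770

$27.98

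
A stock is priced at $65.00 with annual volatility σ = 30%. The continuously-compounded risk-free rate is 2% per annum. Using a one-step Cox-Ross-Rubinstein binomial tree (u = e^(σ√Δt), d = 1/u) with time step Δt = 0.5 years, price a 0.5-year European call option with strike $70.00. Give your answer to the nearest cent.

$4.83

CRR parameters: u = e^(σ√Δt) = e^(0.3·√0.5) = 1.2363, d = 1/u = 0.8089
Per-period rate: rΔt = 0.02·0.5 = 0.01, so R = e^0.01 = 1.0101
Risk-neutral probability p = (e^0.01 − 0.8089)/(1.2363 − 0.8089) = 0.2012/0.4275 = 0.4707
Terminal stock prices: S_u = 80.36, S_d = 52.58
Terminal payoffs (S − K): max(10.36, 0) = 10.36, max(-17.42, 0) = 0
Node 0 (S = 65): V_0 = e^(−0.01)·[0.4707·10.3602 + 0.5293·0.0000] = 4.8278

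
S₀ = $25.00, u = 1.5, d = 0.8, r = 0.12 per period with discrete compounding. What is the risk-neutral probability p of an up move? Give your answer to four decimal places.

Risk-neutral probability p = (1 + 0.12 − 0.8)/(1.5 − 0.8) = 0.3200/0.7000 = 0.4571

p = 0.4571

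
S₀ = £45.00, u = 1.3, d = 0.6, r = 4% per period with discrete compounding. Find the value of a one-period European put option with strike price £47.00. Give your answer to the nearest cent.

Risk-neutral probability p = (1 + 0.04 − 0.6)/(1.3 − 0.6) = 0.4400/0.7000 = 0.6286
Terminal stock prices: S_u = 58.5, S_d = 27
Terminal payoffs (K − S): max(-11.5, 0) = 0, max(20, 0) = 20
Node 0 (S = 45): V_0 = 1/1.04·[0.6286·0.0000 + 0.3714·20.0000] = 7.1429

£7.14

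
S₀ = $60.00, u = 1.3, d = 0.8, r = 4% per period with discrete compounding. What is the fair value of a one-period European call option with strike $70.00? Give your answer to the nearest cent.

Risk-neutral probability p = (1 + 0.04 − 0.8)/(1.3 − 0.8) = 0.2400/0.5000 = 0.4800
Terminal stock prices: S_u = 78, S_d = 48
Terminal payoffs (S − K): max(8, 0) = 8, max(-22, 0) = 0
Node 0 (S = 60): V_0 = 1/1.04·[0.4800·8.0000 + 0.5200·0.0000] = 3.6923

$3.69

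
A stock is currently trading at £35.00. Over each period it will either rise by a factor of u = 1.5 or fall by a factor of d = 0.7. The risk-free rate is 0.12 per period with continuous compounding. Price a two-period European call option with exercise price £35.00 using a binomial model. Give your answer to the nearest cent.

Risk-neutral probability p = (e^0.12 − 0.7)/(1.5 − 0.7) = 0.4275/0.8000 = 0.5344
Terminal stock prices: S_uu = 78.75, S_ud = 36.75, S_dd = 17.15
Terminal payoffs (S − K): max(43.75, 0) = 43.75, max(1.75, 0) = 1.75, max(-17.85, 0) = 0
Node u (S = 52.5): V_u = e^(−0.12)·[0.5344·43.7500 + 0.4656·1.7500] = 21.4578
Node d (S = 24.5): V_d = e^(−0.12)·[0.5344·1.7500 + 0.4656·0.0000] = 0.8294
Node 0 (S = 35): V_0 = e^(−0.12)·[0.5344·21.4578 + 0.4656·0.8294] = 10.5123

£10.51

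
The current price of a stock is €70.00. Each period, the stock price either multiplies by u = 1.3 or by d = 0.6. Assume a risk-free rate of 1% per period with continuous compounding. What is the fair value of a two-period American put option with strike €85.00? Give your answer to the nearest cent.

€24.86

Risk-neutral probability p = (e^0.01 − 0.6)/(1.3 − 0.6) = 0.4101/0.7000 = 0.5858
Terminal stock prices: S_uu = 118.3, S_ud = 54.6, S_dd = 25.2
Terminal payoffs (K − S): max(-33.3, 0) = 0, max(30.4, 0) = 30.4, max(59.8, 0) = 59.8
Node u (S = 91): continuation = e^(−0.01)·[0.5858·0.0000 + 0.4142·30.4000] = 12.4668; exercise value = 0.0000 ≤ continuation, so V_u = 12.4668
Node d (S = 42): continuation = e^(−0.01)·[0.5858·30.4000 + 0.4142·59.8000] = 42.1542; exercise value = 43.0000 > continuation, so V_d = 43.0000 (exercise)
Node 0 (S = 70): continuation = e^(−0.01)·[0.5858·12.4668 + 0.4142·43.0000] = 24.8642; exercise value = 15.0000 ≤ continuation, so V_0 = 24.8642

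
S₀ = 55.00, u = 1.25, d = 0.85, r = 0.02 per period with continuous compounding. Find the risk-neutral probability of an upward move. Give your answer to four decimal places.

p = 0.4255

Risk-neutral probability p = (e^0.02 − 0.85)/(1.25 − 0.85) = 0.1702/0.4000 = 0.4255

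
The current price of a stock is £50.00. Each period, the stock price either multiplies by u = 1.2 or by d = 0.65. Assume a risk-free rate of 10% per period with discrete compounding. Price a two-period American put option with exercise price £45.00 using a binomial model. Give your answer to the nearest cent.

Risk-neutral probability p = (1 + 0.1 − 0.65)/(1.2 − 0.65) = 0.4500/0.5500 = 0.8182
Terminal stock prices: S_uu = 72, S_ud = 39, S_dd = 21.13
Terminal payoffs (K − S): max(-27, 0) = 0, max(6, 0) = 6, max(23.87, 0) = 23.87
Node u (S = 60): continuation = 1/1.1·[0.8182·0.0000 + 0.1818·6.0000] = 0.9917; exercise value = 0.0000 ≤ continuation, so V_u = 0.9917
Node d (S = 32.5): continuation = 1/1.1·[0.8182·6.0000 + 0.1818·23.8750] = 8.4091; exercise value = 12.5000 > continuation, so V_d = 12.5000 (exercise)
Node 0 (S = 50): continuation = 1/1.1·[0.8182·0.9917 + 0.1818·12.5000] = 2.8038; exercise value = 0.0000 ≤ continuation, so V_0 = 2.8038

£2.80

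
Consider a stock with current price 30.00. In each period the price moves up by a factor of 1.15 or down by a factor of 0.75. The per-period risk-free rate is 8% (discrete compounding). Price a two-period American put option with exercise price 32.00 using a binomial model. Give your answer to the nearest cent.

2.30

Risk-neutral probability p = (1 + 0.08 − 0.75)/(1.15 − 0.75) = 0.3300/0.4000 = 0.8250
Terminal stock prices: S_uu = 39.67, S_ud = 25.88, S_dd = 16.88
Terminal payoffs (K − S): max(-7.675, 0) = 0, max(6.125, 0) = 6.125, max(15.12, 0) = 15.12
Node u (S = 34.5): continuation = 1/1.08·[0.8250·0.0000 + 0.1750·6.1250] = 0.9925; exercise value = 0.0000 ≤ continuation, so V_u = 0.9925
Node d (S = 22.5): continuation = 1/1.08·[0.8250·6.1250 + 0.1750·15.1250] = 7.1296; exercise value = 9.5000 > continuation, so V_d = 9.5000 (exercise)
Node 0 (S = 30): continuation = 1/1.08·[0.8250·0.9925 + 0.1750·9.5000] = 2.2975; exercise value = 2.0000 ≤ continuation, so V_0 = 2.2975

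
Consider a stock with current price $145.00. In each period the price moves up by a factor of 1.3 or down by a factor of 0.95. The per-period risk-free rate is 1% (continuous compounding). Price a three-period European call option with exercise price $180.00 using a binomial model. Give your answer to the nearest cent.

Risk-neutral probability p = (e^0.01 − 0.95)/(1.3 − 0.95) = 0.0601/0.3500 = 0.1716
Terminal stock prices: S_uuu = 318.6, S_uud = 232.8, S_udd = 170.1, S_ddd = 124.3
Terminal payoffs (S − K): max(138.6, 0) = 138.6, max(52.8, 0) = 52.8, max(-9.879, 0) = 0, max(-55.68, 0) = 0
Node uu (S = 245.1): V_uu = e^(−0.01)·[0.1716·138.5650 + 0.8284·52.7975] = 66.8410
Node ud (S = 179.1): V_ud = e^(−0.01)·[0.1716·52.7975 + 0.8284·0.0000] = 8.9684
Node dd (S = 130.9): V_dd = e^(−0.01)·[0.1716·0.0000 + 0.8284·0.0000] = 0.0000
Node u (S = 188.5): V_u = e^(−0.01)·[0.1716·66.8410 + 0.8284·8.9684] = 18.7097
Node d (S = 137.8): V_d = e^(−0.01)·[0.1716·8.9684 + 0.8284·0.0000] = 1.5234
Node 0 (S = 145): V_0 = e^(−0.01)·[0.1716·18.7097 + 0.8284·1.5234] = 4.4276

$4.43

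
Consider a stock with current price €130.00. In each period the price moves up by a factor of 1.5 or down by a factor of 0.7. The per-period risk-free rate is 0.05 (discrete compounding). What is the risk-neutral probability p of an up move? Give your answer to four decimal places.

Risk-neutral probability p = (1 + 0.05 − 0.7)/(1.5 − 0.7) = 0.3500/0.8000 = 0.4375

p = 0.4375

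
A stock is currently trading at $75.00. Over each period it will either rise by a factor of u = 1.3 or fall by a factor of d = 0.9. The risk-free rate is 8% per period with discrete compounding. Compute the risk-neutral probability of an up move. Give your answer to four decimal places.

Risk-neutral probability p = (1 + 0.08 − 0.9)/(1.3 − 0.9) = 0.1800/0.4000 = 0.4500

p = 0.4500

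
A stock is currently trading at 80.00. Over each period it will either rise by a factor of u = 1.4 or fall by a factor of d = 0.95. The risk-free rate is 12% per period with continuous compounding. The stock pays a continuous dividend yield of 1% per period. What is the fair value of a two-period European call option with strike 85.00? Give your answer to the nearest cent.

Per-period risk-free factor R = e^0.12 = 1.1275; dividend-adjusted growth = e^(0.12−0.01) = 1.1163.
Risk-neutral probability p = (1.1163 − 0.95)/(1.4 − 0.95) = 0.1663/0.4500 = 0.3695
Terminal stock prices: S_uu = 156.8, S_ud = 106.4, S_dd = 72.2
Terminal payoffs (S − K): max(71.8, 0) = 71.8, max(21.4, 0) = 21.4, max(-12.8, 0) = 0
Node u (S = 112): V_u = e^(−0.12)·[0.3695·71.8000 + 0.6305·21.4000] = 35.4973
Node d (S = 76): V_d = e^(−0.12)·[0.3695·21.4000 + 0.6305·0.0000] = 7.0133
Node 0 (S = 80): V_0 = e^(−0.12)·[0.3695·35.4973 + 0.6305·7.0133] = 15.5551

15.56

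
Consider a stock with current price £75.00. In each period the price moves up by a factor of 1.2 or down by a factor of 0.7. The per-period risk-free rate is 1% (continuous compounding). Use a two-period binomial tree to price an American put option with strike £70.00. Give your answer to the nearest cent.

Risk-neutral probability p = (e^0.01 − 0.7)/(1.2 − 0.7) = 0.3101/0.5000 = 0.6201
Terminal stock prices: S_uu = 108, S_ud = 63, S_dd = 36.75
Terminal payoffs (K − S): max(-38, 0) = 0, max(7, 0) = 7, max(33.25, 0) = 33.25
Node u (S = 90): continuation = e^(−0.01)·[0.6201·0.0000 + 0.3799·7.0000] = 2.6328; exercise value = 0.0000 ≤ continuation, so V_u = 2.6328
Node d (S = 52.5): continuation = e^(−0.01)·[0.6201·7.0000 + 0.3799·33.2500] = 16.8035; exercise value = 17.5000 > continuation, so V_d = 17.5000 (exercise)
Node 0 (S = 75): continuation = e^(−0.01)·[0.6201·2.6328 + 0.3799·17.5000] = 8.1985; exercise value = 0.0000 ≤ continuation, so V_0 = 8.1985

£8.20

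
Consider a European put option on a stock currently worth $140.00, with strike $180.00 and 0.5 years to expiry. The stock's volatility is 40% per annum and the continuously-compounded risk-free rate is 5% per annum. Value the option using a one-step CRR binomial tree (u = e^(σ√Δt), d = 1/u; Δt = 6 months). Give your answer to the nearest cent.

$38.22

CRR parameters: u = e^(σ√Δt) = e^(0.4·√0.5) = 1.3269, d = 1/u = 0.7536
Per-period rate: rΔt = 0.05·0.5 = 0.025, so R = e^0.025 = 1.0253
Risk-neutral probability p = (e^0.025 − 0.7536)/(1.3269 − 0.7536) = 0.2717/0.5733 = 0.4739
Terminal stock prices: S_u = 185.8, S_d = 105.5
Terminal payoffs (K − S): max(-5.766, 0) = 0, max(74.49, 0) = 74.49
Node 0 (S = 140): V_0 = e^(−0.025)·[0.4739·0.0000 + 0.5261·74.4906] = 38.2207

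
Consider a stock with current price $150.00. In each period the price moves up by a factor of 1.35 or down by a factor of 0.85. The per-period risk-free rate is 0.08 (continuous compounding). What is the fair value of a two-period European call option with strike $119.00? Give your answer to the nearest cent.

Risk-neutral probability p = (e^0.08 − 0.85)/(1.35 − 0.85) = 0.2333/0.5000 = 0.4666
Terminal stock prices: S_uu = 273.4, S_ud = 172.1, S_dd = 108.4
Terminal payoffs (S − K): max(154.4, 0) = 154.4, max(53.12, 0) = 53.12, max(-10.63, 0) = 0
Node u (S = 202.5): V_u = e^(−0.08)·[0.4666·154.3750 + 0.5334·53.1250] = 92.6492
Node d (S = 127.5): V_d = e^(−0.08)·[0.4666·53.1250 + 0.5334·0.0000] = 22.8811
Node 0 (S = 150): V_0 = e^(−0.08)·[0.4666·92.6492 + 0.5334·22.8811] = 51.1712

$51.17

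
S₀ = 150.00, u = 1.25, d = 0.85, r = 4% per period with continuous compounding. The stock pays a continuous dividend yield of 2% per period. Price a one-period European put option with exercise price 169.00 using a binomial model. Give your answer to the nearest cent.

Per-period risk-free factor R = e^0.04 = 1.0408; dividend-adjusted growth = e^(0.04−0.02) = 1.0202.
Risk-neutral probability p = (1.0202 − 0.85)/(1.25 − 0.85) = 0.1702/0.4000 = 0.4255
Terminal stock prices: S_u = 187.5, S_d = 127.5
Terminal payoffs (K − S): max(-18.5, 0) = 0, max(41.5, 0) = 41.5
Node 0 (S = 150): V_0 = e^(−0.04)·[0.4255·0.0000 + 0.5745·41.5000] = 22.9068

22.91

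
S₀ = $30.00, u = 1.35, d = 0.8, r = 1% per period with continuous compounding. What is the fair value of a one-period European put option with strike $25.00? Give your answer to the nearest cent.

$0.61

Risk-neutral probability p = (e^0.01 − 0.8)/(1.35 − 0.8) = 0.2101/0.5500 = 0.3819
Terminal stock prices: S_u = 40.5, S_d = 24
Terminal payoffs (K − S): max(-15.5, 0) = 0, max(1, 0) = 1
Node 0 (S = 30): V_0 = e^(−0.01)·[0.3819·0.0000 + 0.6181·1.0000] = 0.6119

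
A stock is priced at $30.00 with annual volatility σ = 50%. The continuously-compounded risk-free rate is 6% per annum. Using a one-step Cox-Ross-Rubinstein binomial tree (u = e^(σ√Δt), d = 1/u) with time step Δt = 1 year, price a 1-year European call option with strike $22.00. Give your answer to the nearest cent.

$11.30

CRR parameters: u = e^(σ√Δt) = e^(0.5·√1) = 1.6487, d = 1/u = 0.6065
Per-period rate: rΔt = 0.06·1 = 0.06, so R = e^0.06 = 1.0618
Risk-neutral probability p = (e^0.06 − 0.6065)/(1.6487 − 0.6065) = 0.4553/1.0422 = 0.4369
Terminal stock prices: S_u = 49.46, S_d = 18.2
Terminal payoffs (S − K): max(27.46, 0) = 27.46, max(-3.804, 0) = 0
Node 0 (S = 30): V_0 = e^(−0.06)·[0.4369·27.4616 + 0.5631·0.0000] = 11.2986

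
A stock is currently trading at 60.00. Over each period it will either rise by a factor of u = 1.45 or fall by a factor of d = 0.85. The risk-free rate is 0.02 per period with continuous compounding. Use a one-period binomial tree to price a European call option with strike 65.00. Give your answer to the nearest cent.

6.12

Risk-neutral probability p = (e^0.02 − 0.85)/(1.45 − 0.85) = 0.1702/0.6000 = 0.2837
Terminal stock prices: S_u = 87, S_d = 51
Terminal payoffs (S − K): max(22, 0) = 22, max(-14, 0) = 0
Node 0 (S = 60): V_0 = e^(−0.02)·[0.2837·22.0000 + 0.7163·0.0000] = 6.1171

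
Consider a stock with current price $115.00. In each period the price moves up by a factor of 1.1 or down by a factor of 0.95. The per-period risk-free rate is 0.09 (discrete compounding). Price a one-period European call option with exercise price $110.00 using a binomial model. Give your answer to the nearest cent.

Risk-neutral probability p = (1 + 0.09 − 0.95)/(1.1 − 0.95) = 0.1400/0.1500 = 0.9333
Terminal stock prices: S_u = 126.5, S_d = 109.2
Terminal payoffs (S − K): max(16.5, 0) = 16.5, max(-0.75, 0) = 0
Node 0 (S = 115): V_0 = 1/1.09·[0.9333·16.5000 + 0.0667·0.0000] = 14.1284

$14.13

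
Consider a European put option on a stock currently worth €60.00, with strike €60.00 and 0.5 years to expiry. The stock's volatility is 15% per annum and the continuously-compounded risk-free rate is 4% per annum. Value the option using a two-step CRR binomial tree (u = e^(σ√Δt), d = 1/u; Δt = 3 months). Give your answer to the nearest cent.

€1.67

CRR parameters: u = e^(σ√Δt) = e^(0.15·√0.25) = 1.0779, d = 1/u = 0.9277
Per-period rate: rΔt = 0.04·0.25 = 0.01, so R = e^0.01 = 1.0101
Risk-neutral probability p = (e^0.01 − 0.9277)/(1.0779 − 0.9277) = 0.0823/0.1501 = 0.5482
Terminal stock prices: S_uu = 69.71, S_ud = 60, S_dd = 51.64
Terminal payoffs (K − S): max(-9.71, 0) = 0, max(0, 0) = 0, max(8.358, 0) = 8.358
Node u (S = 64.67): V_u = e^(−0.01)·[0.5482·0.0000 + 0.4518·0.0000] = 0.0000
Node d (S = 55.66): V_d = e^(−0.01)·[0.5482·0.0000 + 0.4518·8.3575] = 3.7384
Node 0 (S = 60): V_0 = e^(−0.01)·[0.5482·0.0000 + 0.4518·3.7384] = 1.6722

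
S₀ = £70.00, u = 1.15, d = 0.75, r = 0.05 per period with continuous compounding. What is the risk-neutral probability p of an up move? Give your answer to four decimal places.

p = 0.7532

Risk-neutral probability p = (e^0.05 − 0.75)/(1.15 − 0.75) = 0.3013/0.4000 = 0.7532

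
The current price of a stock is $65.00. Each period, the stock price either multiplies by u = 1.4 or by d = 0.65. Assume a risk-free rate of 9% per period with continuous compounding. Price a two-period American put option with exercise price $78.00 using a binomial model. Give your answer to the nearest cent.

$17.13

Risk-neutral probability p = (e^0.09 − 0.65)/(1.4 − 0.65) = 0.4442/0.7500 = 0.5922
Terminal stock prices: S_uu = 127.4, S_ud = 59.15, S_dd = 27.46
Terminal payoffs (K − S): max(-49.4, 0) = 0, max(18.85, 0) = 18.85, max(50.54, 0) = 50.54
Node u (S = 91): continuation = e^(−0.09)·[0.5922·0.0000 + 0.4078·18.8500] = 7.0249; exercise value = 0.0000 ≤ continuation, so V_u = 7.0249
Node d (S = 42.25): continuation = e^(−0.09)·[0.5922·18.8500 + 0.4078·50.5375] = 29.0366; exercise value = 35.7500 > continuation, so V_d = 35.7500 (exercise)
Node 0 (S = 65): continuation = e^(−0.09)·[0.5922·7.0249 + 0.4078·35.7500] = 17.1253; exercise value = 13.0000 ≤ continuation, so V_0 = 17.1253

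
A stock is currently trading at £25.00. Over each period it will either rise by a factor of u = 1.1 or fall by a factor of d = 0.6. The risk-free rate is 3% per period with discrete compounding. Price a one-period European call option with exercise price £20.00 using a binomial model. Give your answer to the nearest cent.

Risk-neutral probability p = (1 + 0.03 − 0.6)/(1.1 − 0.6) = 0.4300/0.5000 = 0.8600
Terminal stock prices: S_u = 27.5, S_d = 15
Terminal payoffs (S − K): max(7.5, 0) = 7.5, max(-5, 0) = 0
Node 0 (S = 25): V_0 = 1/1.03·[0.8600·7.5000 + 0.1400·0.0000] = 6.2621

£6.26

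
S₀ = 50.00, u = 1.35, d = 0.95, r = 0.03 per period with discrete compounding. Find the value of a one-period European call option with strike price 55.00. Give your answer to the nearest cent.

Risk-neutral probability p = (1 + 0.03 − 0.95)/(1.35 − 0.95) = 0.0800/0.4000 = 0.2000
Terminal stock prices: S_u = 67.5, S_d = 47.5
Terminal payoffs (S − K): max(12.5, 0) = 12.5, max(-7.5, 0) = 0
Node 0 (S = 50): V_0 = 1/1.03·[0.2000·12.5000 + 0.8000·0.0000] = 2.4272

2.43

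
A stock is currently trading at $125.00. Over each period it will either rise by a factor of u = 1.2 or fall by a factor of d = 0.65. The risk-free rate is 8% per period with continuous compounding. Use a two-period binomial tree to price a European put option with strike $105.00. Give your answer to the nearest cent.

Risk-neutral probability p = (e^0.08 − 0.65)/(1.2 − 0.65) = 0.4333/0.5500 = 0.7878
Terminal stock prices: S_uu = 180, S_ud = 97.5, S_dd = 52.81
Terminal payoffs (K − S): max(-75, 0) = 0, max(7.5, 0) = 7.5, max(52.19, 0) = 52.19
Node u (S = 150): V_u = e^(−0.08)·[0.7878·0.0000 + 0.2122·7.5000] = 1.4692
Node d (S = 81.25): V_d = e^(−0.08)·[0.7878·7.5000 + 0.2122·52.1875] = 15.6772
Node 0 (S = 125): V_0 = e^(−0.08)·[0.7878·1.4692 + 0.2122·15.6772] = 4.1394

$4.14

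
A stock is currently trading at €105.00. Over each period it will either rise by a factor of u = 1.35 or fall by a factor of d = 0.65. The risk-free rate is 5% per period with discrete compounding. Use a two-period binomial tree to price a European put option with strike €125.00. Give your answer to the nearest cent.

€28.03

Risk-neutral probability p = (1 + 0.05 − 0.65)/(1.35 − 0.65) = 0.4000/0.7000 = 0.5714
Terminal stock prices: S_uu = 191.4, S_ud = 92.14, S_dd = 44.36
Terminal payoffs (K − S): max(-66.36, 0) = 0, max(32.86, 0) = 32.86, max(80.64, 0) = 80.64
Node u (S = 141.8): V_u = 1/1.05·[0.5714·0.0000 + 0.4286·32.8625] = 13.4133
Node d (S = 68.25): V_d = 1/1.05·[0.5714·32.8625 + 0.4286·80.6375] = 50.7976
Node 0 (S = 105): V_0 = 1/1.05·[0.5714·13.4133 + 0.4286·50.7976] = 28.0335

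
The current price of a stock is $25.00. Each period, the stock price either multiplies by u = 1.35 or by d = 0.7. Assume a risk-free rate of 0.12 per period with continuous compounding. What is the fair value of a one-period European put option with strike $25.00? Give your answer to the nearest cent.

Risk-neutral probability p = (e^0.12 − 0.7)/(1.35 − 0.7) = 0.4275/0.6500 = 0.6577
Terminal stock prices: S_u = 33.75, S_d = 17.5
Terminal payoffs (K − S): max(-8.75, 0) = 0, max(7.5, 0) = 7.5
Node 0 (S = 25): V_0 = e^(−0.12)·[0.6577·0.0000 + 0.3423·7.5000] = 2.2770

$2.28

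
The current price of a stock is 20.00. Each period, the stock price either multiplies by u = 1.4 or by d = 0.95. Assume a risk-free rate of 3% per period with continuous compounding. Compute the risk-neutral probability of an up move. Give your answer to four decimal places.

p = 0.1788

Risk-neutral probability p = (e^0.03 − 0.95)/(1.4 − 0.95) = 0.0805/0.4500 = 0.1788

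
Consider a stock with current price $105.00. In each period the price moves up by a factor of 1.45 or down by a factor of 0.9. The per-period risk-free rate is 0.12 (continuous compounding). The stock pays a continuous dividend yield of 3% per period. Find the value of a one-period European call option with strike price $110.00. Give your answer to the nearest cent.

Per-period risk-free factor R = e^0.12 = 1.1275; dividend-adjusted growth = e^(0.12−0.03) = 1.0942.
Risk-neutral probability p = (1.0942 − 0.9)/(1.45 − 0.9) = 0.1942/0.5500 = 0.3530
Terminal stock prices: S_u = 152.2, S_d = 94.5
Terminal payoffs (S − K): max(42.25, 0) = 42.25, max(-15.5, 0) = 0
Node 0 (S = 105): V_0 = e^(−0.12)·[0.3530·42.2500 + 0.6470·0.0000] = 13.2294

$13.23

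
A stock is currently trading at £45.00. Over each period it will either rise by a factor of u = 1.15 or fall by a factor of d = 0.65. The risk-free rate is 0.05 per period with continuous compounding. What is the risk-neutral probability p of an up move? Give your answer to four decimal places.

Risk-neutral probability p = (e^0.05 − 0.65)/(1.15 − 0.65) = 0.4013/0.5000 = 0.8025

p = 0.8025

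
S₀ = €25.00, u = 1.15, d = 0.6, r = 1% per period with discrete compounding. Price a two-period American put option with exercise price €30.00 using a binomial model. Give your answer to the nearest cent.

Risk-neutral probability p = (1 + 0.01 − 0.6)/(1.15 − 0.6) = 0.4100/0.5500 = 0.7455
Terminal stock prices: S_uu = 33.06, S_ud = 17.25, S_dd = 9
Terminal payoffs (K − S): max(-3.062, 0) = 0, max(12.75, 0) = 12.75, max(21, 0) = 21
Node u (S = 28.75): continuation = 1/1.01·[0.7455·0.0000 + 0.2545·12.7500] = 3.2133; exercise value = 1.2500 ≤ continuation, so V_u = 3.2133
Node d (S = 15): continuation = 1/1.01·[0.7455·12.7500 + 0.2545·21.0000] = 14.7030; exercise value = 15.0000 > continuation, so V_d = 15.0000 (exercise)
Node 0 (S = 25): continuation = 1/1.01·[0.7455·3.2133 + 0.2545·15.0000] = 6.1520; exercise value = 5.0000 ≤ continuation, so V_0 = 6.1520

€6.15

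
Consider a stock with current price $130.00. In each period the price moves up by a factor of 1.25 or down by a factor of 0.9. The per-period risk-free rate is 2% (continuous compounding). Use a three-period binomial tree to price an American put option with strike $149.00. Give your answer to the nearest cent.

$23.02

Risk-neutral probability p = (e^0.02 − 0.9)/(1.25 − 0.9) = 0.1202/0.3500 = 0.3434
Terminal stock prices: S_uuu = 253.9, S_uud = 182.8, S_udd = 131.6, S_ddd = 94.77
Terminal payoffs (K − S): max(-104.9, 0) = 0, max(-33.81, 0) = 0, max(17.38, 0) = 17.38, max(54.23, 0) = 54.23
Node uu (S = 203.1): continuation = e^(−0.02)·[0.3434·0.0000 + 0.6566·0.0000] = 0.0000; exercise value = 0.0000 ≤ continuation, so V_uu = 0.0000
Node ud (S = 146.2): continuation = e^(−0.02)·[0.3434·0.0000 + 0.6566·17.3750] = 11.1820; exercise value = 2.7500 ≤ continuation, so V_ud = 11.1820
Node dd (S = 105.3): continuation = e^(−0.02)·[0.3434·17.3750 + 0.6566·54.2300] = 40.7496; exercise value = 43.7000 > continuation, so V_dd = 43.7000 (exercise)
Node u (S = 162.5): continuation = e^(−0.02)·[0.3434·0.0000 + 0.6566·11.1820] = 7.1963; exercise value = 0.0000 ≤ continuation, so V_u = 7.1963
Node d (S = 117): continuation = e^(−0.02)·[0.3434·11.1820 + 0.6566·43.7000] = 31.8881; exercise value = 32.0000 > continuation, so V_d = 32.0000 (exercise)
Node 0 (S = 130): continuation = e^(−0.02)·[0.3434·7.1963 + 0.6566·32.0000] = 23.0167; exercise value = 19.0000 ≤ continuation, so V_0 = 23.0167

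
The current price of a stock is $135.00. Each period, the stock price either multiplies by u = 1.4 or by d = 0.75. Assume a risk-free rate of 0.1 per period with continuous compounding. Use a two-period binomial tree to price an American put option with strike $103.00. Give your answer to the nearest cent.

Risk-neutral probability p = (e^0.1 − 0.75)/(1.4 − 0.75) = 0.3552/0.6500 = 0.5464
Terminal stock prices: S_uu = 264.6, S_ud = 141.8, S_dd = 75.94
Terminal payoffs (K − S): max(-161.6, 0) = 0, max(-38.75, 0) = 0, max(27.06, 0) = 27.06
Node u (S = 189): continuation = e^(−0.1)·[0.5464·0.0000 + 0.4536·0.0000] = 0.0000; exercise value = 0.0000 ≤ continuation, so V_u = 0.0000
Node d (S = 101.2): continuation = e^(−0.1)·[0.5464·0.0000 + 0.4536·27.0625] = 11.1070; exercise value = 1.7500 ≤ continuation, so V_d = 11.1070
Node 0 (S = 135): continuation = e^(−0.1)·[0.5464·0.0000 + 0.4536·11.1070] = 4.5585; exercise value = 0.0000 ≤ continuation, so V_0 = 4.5585

$4.56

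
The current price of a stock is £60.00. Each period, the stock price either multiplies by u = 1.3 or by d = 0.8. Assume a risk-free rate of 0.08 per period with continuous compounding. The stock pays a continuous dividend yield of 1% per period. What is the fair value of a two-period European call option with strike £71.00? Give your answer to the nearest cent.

Per-period risk-free factor R = e^0.08 = 1.0833; dividend-adjusted growth = e^(0.08−0.01) = 1.0725.
Risk-neutral probability p = (1.0725 − 0.8)/(1.3 − 0.8) = 0.2725/0.5000 = 0.5450
Terminal stock prices: S_uu = 101.4, S_ud = 62.4, S_dd = 38.4
Terminal payoffs (S − K): max(30.4, 0) = 30.4, max(-8.6, 0) = 0, max(-32.6, 0) = 0
Node u (S = 78): V_u = e^(−0.08)·[0.5450·30.4000 + 0.4550·0.0000] = 15.2947
Node d (S = 48): V_d = e^(−0.08)·[0.5450·0.0000 + 0.4550·0.0000] = 0.0000
Node 0 (S = 60): V_0 = e^(−0.08)·[0.5450·15.2947 + 0.4550·0.0000] = 7.6949

£7.69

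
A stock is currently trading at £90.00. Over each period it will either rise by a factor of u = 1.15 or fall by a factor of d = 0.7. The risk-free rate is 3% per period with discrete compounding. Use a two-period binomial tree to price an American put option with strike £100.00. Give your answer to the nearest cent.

Risk-neutral probability p = (1 + 0.03 − 0.7)/(1.15 − 0.7) = 0.3300/0.4500 = 0.7333
Terminal stock prices: S_uu = 119, S_ud = 72.45, S_dd = 44.1
Terminal payoffs (K − S): max(-19.02, 0) = 0, max(27.55, 0) = 27.55, max(55.9, 0) = 55.9
Node u (S = 103.5): continuation = 1/1.03·[0.7333·0.0000 + 0.2667·27.5500] = 7.1327; exercise value = 0.0000 ≤ continuation, so V_u = 7.1327
Node d (S = 63): continuation = 1/1.03·[0.7333·27.5500 + 0.2667·55.9000] = 34.0874; exercise value = 37.0000 > continuation, so V_d = 37.0000 (exercise)
Node 0 (S = 90): continuation = 1/1.03·[0.7333·7.1327 + 0.2667·37.0000] = 14.6576; exercise value = 10.0000 ≤ continuation, so V_0 = 14.6576

£14.66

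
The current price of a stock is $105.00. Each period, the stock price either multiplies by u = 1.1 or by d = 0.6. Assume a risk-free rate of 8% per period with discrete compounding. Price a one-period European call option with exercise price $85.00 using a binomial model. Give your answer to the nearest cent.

Risk-neutral probability p = (1 + 0.08 − 0.6)/(1.1 − 0.6) = 0.4800/0.5000 = 0.9600
Terminal stock prices: S_u = 115.5, S_d = 63
Terminal payoffs (S − K): max(30.5, 0) = 30.5, max(-22, 0) = 0
Node 0 (S = 105): V_0 = 1/1.08·[0.9600·30.5000 + 0.0400·0.0000] = 27.1111

$27.11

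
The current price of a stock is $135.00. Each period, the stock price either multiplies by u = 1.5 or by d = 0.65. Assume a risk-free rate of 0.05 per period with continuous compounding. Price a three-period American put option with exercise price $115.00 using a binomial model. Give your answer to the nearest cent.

Risk-neutral probability p = (e^0.05 − 0.65)/(1.5 − 0.65) = 0.4013/0.8500 = 0.4721
Terminal stock prices: S_uuu = 455.6, S_uud = 197.4, S_udd = 85.56, S_ddd = 37.07
Terminal payoffs (K − S): max(-340.6, 0) = 0, max(-82.44, 0) = 0, max(29.44, 0) = 29.44, max(77.93, 0) = 77.93
Node uu (S = 303.8): continuation = e^(−0.05)·[0.4721·0.0000 + 0.5279·0.0000] = 0.0000; exercise value = 0.0000 ≤ continuation, so V_uu = 0.0000
Node ud (S = 131.6): continuation = e^(−0.05)·[0.4721·0.0000 + 0.5279·29.4437] = 14.7858; exercise value = 0.0000 ≤ continuation, so V_ud = 14.7858
Node dd (S = 57.04): continuation = e^(−0.05)·[0.4721·29.4437 + 0.5279·77.9256] = 52.3539; exercise value = 57.9625 > continuation, so V_dd = 57.9625 (exercise)
Node u (S = 202.5): continuation = e^(−0.05)·[0.4721·0.0000 + 0.5279·14.7858] = 7.4250; exercise value = 0.0000 ≤ continuation, so V_u = 7.4250
Node d (S = 87.75): continuation = e^(−0.05)·[0.4721·14.7858 + 0.5279·57.9625] = 35.7467; exercise value = 27.2500 ≤ continuation, so V_d = 35.7467
Node 0 (S = 135): continuation = e^(−0.05)·[0.4721·7.4250 + 0.5279·35.7467] = 21.2852; exercise value = 0.0000 ≤ continuation, so V_0 = 21.2852

$21.29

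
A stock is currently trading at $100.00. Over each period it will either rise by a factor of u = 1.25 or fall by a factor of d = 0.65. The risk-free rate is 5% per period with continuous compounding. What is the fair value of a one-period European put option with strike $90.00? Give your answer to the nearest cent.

$7.88

Risk-neutral probability p = (e^0.05 − 0.65)/(1.25 − 0.65) = 0.4013/0.6000 = 0.6688
Terminal stock prices: S_u = 125, S_d = 65
Terminal payoffs (K − S): max(-35, 0) = 0, max(25, 0) = 25
Node 0 (S = 100): V_0 = e^(−0.05)·[0.6688·0.0000 + 0.3312·25.0000] = 7.8765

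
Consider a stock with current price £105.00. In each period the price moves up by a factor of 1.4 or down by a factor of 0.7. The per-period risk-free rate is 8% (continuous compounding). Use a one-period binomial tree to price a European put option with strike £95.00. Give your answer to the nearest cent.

£8.98

Risk-neutral probability p = (e^0.08 − 0.7)/(1.4 − 0.7) = 0.3833/0.7000 = 0.5476
Terminal stock prices: S_u = 147, S_d = 73.5
Terminal payoffs (K − S): max(-52, 0) = 0, max(21.5, 0) = 21.5
Node 0 (S = 105): V_0 = e^(−0.08)·[0.5476·0.0000 + 0.4524·21.5000] = 8.9797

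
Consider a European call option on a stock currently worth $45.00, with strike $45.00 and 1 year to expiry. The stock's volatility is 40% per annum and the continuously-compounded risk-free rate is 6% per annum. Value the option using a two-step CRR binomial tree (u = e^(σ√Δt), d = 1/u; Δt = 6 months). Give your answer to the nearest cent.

CRR parameters: u = e^(σ√Δt) = e^(0.4·√0.5) = 1.3269, d = 1/u = 0.7536
Per-period rate: rΔt = 0.06·0.5 = 0.03, so R = e^0.03 = 1.0305
Risk-neutral probability p = (e^0.03 − 0.7536)/(1.3269 − 0.7536) = 0.2768/0.5733 = 0.4829
Terminal stock prices: S_uu = 79.23, S_ud = 45, S_dd = 25.56
Terminal payoffs (S − K): max(34.23, 0) = 34.23, max(0, 0) = 0, max(-19.44, 0) = 0
Node u (S = 59.71): V_u = e^(−0.03)·[0.4829·34.2294 + 0.5171·0.0000] = 16.0403
Node d (S = 33.91): V_d = e^(−0.03)·[0.4829·0.0000 + 0.5171·0.0000] = 0.0000
Node 0 (S = 45): V_0 = e^(−0.03)·[0.4829·16.0403 + 0.5171·0.0000] = 7.5167

$7.52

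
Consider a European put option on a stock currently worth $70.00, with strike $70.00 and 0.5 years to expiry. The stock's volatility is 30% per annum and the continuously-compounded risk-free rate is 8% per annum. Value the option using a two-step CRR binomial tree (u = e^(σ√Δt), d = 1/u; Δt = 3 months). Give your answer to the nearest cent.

CRR parameters: u = e^(σ√Δt) = e^(0.3·√0.25) = 1.1618, d = 1/u = 0.8607
Per-period rate: rΔt = 0.08·0.25 = 0.02, so R = e^0.02 = 1.0202
Risk-neutral probability p = (e^0.02 − 0.8607)/(1.1618 − 0.8607) = 0.1595/0.3011 = 0.5297
Terminal stock prices: S_uu = 94.49, S_ud = 70, S_dd = 51.86
Terminal payoffs (K − S): max(-24.49, 0) = 0, max(0, 0) = 0, max(18.14, 0) = 18.14
Node u (S = 81.33): V_u = e^(−0.02)·[0.5297·0.0000 + 0.4703·0.0000] = 0.0000
Node d (S = 60.25): V_d = e^(−0.02)·[0.5297·0.0000 + 0.4703·18.1427] = 8.3643
Node 0 (S = 70): V_0 = e^(−0.02)·[0.5297·0.0000 + 0.4703·8.3643] = 3.8562

$3.86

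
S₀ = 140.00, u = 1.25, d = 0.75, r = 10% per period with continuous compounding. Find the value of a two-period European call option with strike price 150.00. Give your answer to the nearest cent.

28.40

Risk-neutral probability p = (e^0.1 − 0.75)/(1.25 − 0.75) = 0.3552/0.5000 = 0.7103
Terminal stock prices: S_uu = 218.8, S_ud = 131.2, S_dd = 78.75
Terminal payoffs (S − K): max(68.75, 0) = 68.75, max(-18.75, 0) = 0, max(-71.25, 0) = 0
Node u (S = 175): V_u = e^(−0.1)·[0.7103·68.7500 + 0.2897·0.0000] = 44.1886
Node d (S = 105): V_d = e^(−0.1)·[0.7103·0.0000 + 0.2897·0.0000] = 0.0000
Node 0 (S = 140): V_0 = e^(−0.1)·[0.7103·44.1886 + 0.2897·0.0000] = 28.4020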